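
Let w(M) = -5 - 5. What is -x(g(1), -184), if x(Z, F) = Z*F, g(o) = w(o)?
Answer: -1840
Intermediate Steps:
w(M) = -10
g(o) = -10
x(Z, F) = F*Z
-x(g(1), -184) = -(-184)*(-10) = -1*1840 = -1840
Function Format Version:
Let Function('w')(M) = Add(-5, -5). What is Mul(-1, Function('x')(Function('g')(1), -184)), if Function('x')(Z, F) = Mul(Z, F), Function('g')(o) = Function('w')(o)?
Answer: -1840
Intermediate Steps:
Function('w')(M) = -10
Function('g')(o) = -10
Function('x')(Z, F) = Mul(F, Z)
Mul(-1, Function('x')(Function('g')(1), -184)) = Mul(-1, Mul(-184, -10)) = Mul(-1, 1840) = -1840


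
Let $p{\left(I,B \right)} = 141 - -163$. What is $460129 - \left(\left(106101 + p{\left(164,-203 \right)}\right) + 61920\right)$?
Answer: $291804$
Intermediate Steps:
$p{\left(I,B \right)} = 304$ ($p{\left(I,B \right)} = 141 + 163 = 304$)
$460129 - \left(\left(106101 + p{\left(164,-203 \right)}\right) + 61920\right) = 460129 - \left(\left(106101 + 304\right) + 61920\right) = 460129 - \left(106405 + 61920\right) = 460129 - 168325 = 291804$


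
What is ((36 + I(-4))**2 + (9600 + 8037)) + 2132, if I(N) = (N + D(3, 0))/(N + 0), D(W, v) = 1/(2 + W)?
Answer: 8453721/400 ≈ 21134.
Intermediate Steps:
I(N) = (1/5 + N)/N (I(N) = (N + 1/(2 + 3))/(N + 0) = (N + 1/5)/N = (1/5 + N)/N)
((36 + I(-4))**2 + (9600 + 8037)) + 2132 = ((36 + (1/5 - 4)/(-4))**2 + (9600 + 8037)) + 2132 = ((36 - 1/4*(-19/5))**2 + 17637) + 2132 = ((36 + 19/20)**2 + 17637) + 2132 = ((739/20)**2 + 17637) + 2132 = (546121/400 + 17637) + 2132 = 7600921/400 + 2132 = 8453721/400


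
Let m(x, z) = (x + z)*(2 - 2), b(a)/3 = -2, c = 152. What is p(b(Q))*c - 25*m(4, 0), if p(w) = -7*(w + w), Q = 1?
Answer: 12768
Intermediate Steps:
b(a) = -6 (b(a) = 3*(-2) = -6)
m(x, z) = 0 (m(x, z) = (x + z)*0 = 0)
p(w) = -14*w
p(b(Q))*c - 25*m(4, 0) = -14*(-6)*152 - 25*0 = 84*152 + 0 = 12768 + 0 = 12768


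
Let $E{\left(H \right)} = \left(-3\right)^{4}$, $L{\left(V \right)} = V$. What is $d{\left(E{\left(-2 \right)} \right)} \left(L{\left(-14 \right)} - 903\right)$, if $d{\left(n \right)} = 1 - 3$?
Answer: $1834$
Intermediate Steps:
$E{\left(H \right)} = 81$
$d{\left(n \right)} = -2$ ($d{\left(n \right)} = 1 - 3 = -2$)
$d{\left(E{\left(-2 \right)} \right)} \left(L{\left(-14 \right)} - 903\right) = - 2 \left(-14 - 903\right) = \left(-2\right) \left(-917\right) = 1834$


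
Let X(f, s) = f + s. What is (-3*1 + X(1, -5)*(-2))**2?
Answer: 25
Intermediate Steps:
(-3*1 + X(1, -5)*(-2))**2 = (-3*1 + (1 - 5)*(-2))**2 = (-3 - 4*(-2))**2 = (-3 + 8)**2 = 5**2 = 25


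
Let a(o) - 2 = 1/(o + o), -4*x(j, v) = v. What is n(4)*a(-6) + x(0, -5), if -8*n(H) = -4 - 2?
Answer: 43/16 ≈ 2.6875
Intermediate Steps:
x(j, v) = -v/4
n(H) = ¾ (n(H) = -(-4 - 2)/8 = -⅛*(-6) = ¾)
a(o) = 2 + 1/(2*o) (a(o) = 2 + 1/(o + o) = 2 + 1/(2*o))
n(4)*a(-6) + x(0, -5) = 3*(2 + (½)/(-6))/4 - ¼*(-5) = 3*(2 + (½)*(-⅙))/4 + 5/4 = 3*(2 - 1/12)/4 + 5/4 = (¾)*(23/12) + 5/4 = 23/16 + 5/4 = 43/16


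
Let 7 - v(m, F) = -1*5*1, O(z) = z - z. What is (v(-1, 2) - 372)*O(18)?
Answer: 0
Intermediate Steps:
O(z) = 0
v(m, F) = 12 (v(m, F) = 7 - (-1*5) = 7 - (-5) = 7 - 1*(-5) = 7 + 5 = 12)
(v(-1, 2) - 372)*O(18) = (12 - 372)*0 = -360*0 = 0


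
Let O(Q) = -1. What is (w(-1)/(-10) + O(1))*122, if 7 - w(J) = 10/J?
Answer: -1647/5 ≈ -329.40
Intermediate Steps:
w(J) = 7 - 10/J
(w(-1)/(-10) + O(1))*122 = ((7 - 10/(-1))/(-10) - 1)*122 = ((7 - 10*(-1))*(-1/10) - 1)*122 = ((7 + 10)*(-1/10) - 1)*122 = (17*(-1/10) - 1)*122 = (-17/10 - 1)*122 = -27/10*122 = -1647/5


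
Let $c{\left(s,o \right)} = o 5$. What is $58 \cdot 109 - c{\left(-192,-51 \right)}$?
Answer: $6577$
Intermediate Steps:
$c{\left(s,o \right)} = 5 o$
$58 \cdot 109 - c{\left(-192,-51 \right)} = 58 \cdot 109 - 5 \left(-51\right) = 6322 - -255 = 6322 + 255 = 6577$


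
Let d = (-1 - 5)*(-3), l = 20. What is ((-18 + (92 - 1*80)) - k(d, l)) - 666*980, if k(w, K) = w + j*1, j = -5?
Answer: -652699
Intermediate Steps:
d = 18 (d = -6*(-3) = 18)
k(w, K) = -5 + w (k(w, K) = w - 5*1 = w - 5 = -5 + w)
((-18 + (92 - 1*80)) - k(d, l)) - 666*980 = ((-18 + (92 - 1*80)) - (-5 + 18)) - 666*980 = ((-18 + (92 - 80)) - 1*13) - 652680 = ((-18 + 12) - 13) - 652680 = (-6 - 13) - 652680 = -19 - 652680 = -652699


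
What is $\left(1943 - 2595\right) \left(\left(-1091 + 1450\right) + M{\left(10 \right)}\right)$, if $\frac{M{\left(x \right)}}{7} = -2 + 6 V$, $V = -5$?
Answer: $-88020$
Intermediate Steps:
$M{\left(x \right)} = -224$ ($M{\left(x \right)} = 7 \left(-2 + 6 \left(-5\right)\right) = 7 \left(-2 - 30\right) = 7 \left(-32\right) = -224$)
$\left(1943 - 2595\right) \left(\left(-1091 + 1450\right) + M{\left(10 \right)}\right) = \left(1943 - 2595\right) \left(\left(-1091 + 1450\right) - 224\right) = - 652 \left(359 - 224\right) = \left(-652\right) 135 = -88020$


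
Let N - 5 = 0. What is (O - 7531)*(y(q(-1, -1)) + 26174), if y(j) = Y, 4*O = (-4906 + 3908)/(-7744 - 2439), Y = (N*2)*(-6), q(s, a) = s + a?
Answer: -2002628434279/10183 ≈ -1.9666e+8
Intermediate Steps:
N = 5 (N = 5 + 0 = 5)
q(s, a) = a + s
Y = -60 (Y = (5*2)*(-6) = 10*(-6) = -60)
O = 499/20366 (O = ((-4906 + 3908)/(-7744 - 2439))/4 = (-998/(-10183))/4 = (-998*(-1/10183))/4 = (¼)*(998/10183) = 499/20366 ≈ 0.024502)
y(j) = -60
(O - 7531)*(y(q(-1, -1)) + 26174) = (499/20366 - 7531)*(-60 + 26174) = -153375847/20366*26114 = -2002628434279/10183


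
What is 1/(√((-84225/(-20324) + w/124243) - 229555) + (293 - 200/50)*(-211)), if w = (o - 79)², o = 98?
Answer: -153978971242628/9390063329644813433 - 66*I*√336010826682763226687/9390063329644813433 ≈ -1.6398e-5 - 1.2884e-7*I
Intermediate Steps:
w = 361 (w = (98 - 79)² = 19² = 361)
1/(√((-84225/(-20324) + w/124243) - 229555) + (293 - 200/50)*(-211)) = 1/(√((-84225/(-20324) + 361/124243) - 229555) + (293 - 200/50)*(-211)) = 1/(√((-84225*(-1/20324) + 361*(1/124243)) - 229555) + (293 - 200*1/50)*(-211)) = 1/(√((84225/20324 + 361/124243) - 229555) + (293 - 4)*(-211)) = 1/(√(10471703639/2525114732 - 229555) + 289*(-211)) = 1/(√(-579642240600621/2525114732) - 60979) = 1/(33*I*√336010826682763226687/1262557366 - 60979) = 1/(-60979 + 33*I*√336010826682763226687/1262557366)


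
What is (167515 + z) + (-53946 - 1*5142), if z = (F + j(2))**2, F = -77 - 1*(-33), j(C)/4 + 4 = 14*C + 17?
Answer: 122827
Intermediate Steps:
j(C) = 52 + 56*C (j(C) = -16 + 4*(14*C + 17) = -16 + 4*(17 + 14*C) = -16 + (68 + 56*C) = 52 + 56*C)
F = -44 (F = -77 + 33 = -44)
z = 14400 (z = (-44 + (52 + 56*2))**2 = (-44 + (52 + 112))**2 = (-44 + 164)**2 = 120**2 = 14400)
(167515 + z) + (-53946 - 1*5142) = (167515 + 14400) + (-53946 - 1*5142) = 181915 + (-53946 - 5142) = 181915 - 59088 = 122827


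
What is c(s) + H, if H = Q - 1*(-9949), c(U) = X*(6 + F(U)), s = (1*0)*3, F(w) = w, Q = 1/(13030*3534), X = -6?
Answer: 456474022261/46048020 ≈ 9913.0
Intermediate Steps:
Q = 1/46048020 (Q = (1/13030)*(1/3534) = 1/46048020 ≈ 2.1716e-8)
s = 0 (s = 0*3 = 0)
c(U) = -36 - 6*U (c(U) = -6*(6 + U) = -36 - 6*U)
H = 458131750981/46048020 (H = 1/46048020 - 1*(-9949) = 1/46048020 + 9949 = 458131750981/46048020 ≈ 9949.0)
c(s) + H = (-36 - 6*0) + 458131750981/46048020 = (-36 + 0) + 458131750981/46048020 = -36 + 458131750981/46048020 = 456474022261/46048020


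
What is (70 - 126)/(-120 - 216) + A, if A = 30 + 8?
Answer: 229/6 ≈ 38.167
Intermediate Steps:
A = 38
(70 - 126)/(-120 - 216) + A = (70 - 126)/(-120 - 216) + 38 = -56/(-336) + 38 = -56*(-1/336) + 38 = ⅙ + 38 = 229/6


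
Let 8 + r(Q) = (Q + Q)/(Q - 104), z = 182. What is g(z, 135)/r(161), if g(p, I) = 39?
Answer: -2223/134 ≈ -16.590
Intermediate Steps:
r(Q) = -8 + 2*Q/(-104 + Q) (r(Q) = -8 + (Q + Q)/(Q - 104) = -8 + (2*Q)/(-104 + Q) = -8 + 2*Q/(-104 + Q))
g(z, 135)/r(161) = 39/((2*(416 - 3*161)/(-104 + 161))) = 39/((2*(416 - 483)/57)) = 39/((2*(1/57)*(-67))) = 39/(-134/57) = 39*(-57/134) = -2223/134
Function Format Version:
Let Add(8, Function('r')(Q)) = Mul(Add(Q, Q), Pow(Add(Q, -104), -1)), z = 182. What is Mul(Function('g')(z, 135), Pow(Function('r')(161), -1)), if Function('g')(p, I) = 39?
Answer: Rational(-2223, 134) ≈ -16.590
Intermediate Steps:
Function('r')(Q) = Add(-8, Mul(2, Q, Pow(Add(-104, Q), -1))) (Function('r')(Q) = Add(-8, Mul(Add(Q, Q), Pow(Add(Q, -104), -1))) = Add(-8, Mul(Mul(2, Q), Pow(Add(-104, Q), -1))) = Add(-8, Mul(2, Q, Pow(Add(-104, Q), -1))))
Mul(Function('g')(z, 135), Pow(Function('r')(161), -1)) = Mul(39, Pow(Mul(2, Pow(Add(-104, 161), -1), Add(416, Mul(-3, 161))), -1)) = Mul(39, Pow(Mul(2, Pow(57, -1), Add(416, -483)), -1)) = Mul(39, Pow(Mul(2, Rational(1, 57), -67), -1)) = Mul(39, Pow(Rational(-134, 57), -1)) = Mul(39, Rational(-57, 134)) = Rational(-2223, 134)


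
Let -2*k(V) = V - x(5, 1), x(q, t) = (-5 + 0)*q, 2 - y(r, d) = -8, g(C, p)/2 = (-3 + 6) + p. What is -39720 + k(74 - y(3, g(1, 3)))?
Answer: -79529/2 ≈ -39765.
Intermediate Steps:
g(C, p) = 6 + 2*p (g(C, p) = 2*((-3 + 6) + p) = 2*(3 + p) = 6 + 2*p)
y(r, d) = 10 (y(r, d) = 2 - 1*(-8) = 2 + 8 = 10)
x(q, t) = -5*q
k(V) = -25/2 - V/2 (k(V) = -(V - (-5)*5)/2 = -(V - 1*(-25))/2 = -(V + 25)/2 = -(25 + V)/2 = -25/2 - V/2)
-39720 + k(74 - y(3, g(1, 3))) = -39720 + (-25/2 - (74 - 1*10)/2) = -39720 + (-25/2 - (74 - 10)/2) = -39720 + (-25/2 - 1/2*64) = -39720 + (-25/2 - 32) = -39720 - 89/2 = -79529/2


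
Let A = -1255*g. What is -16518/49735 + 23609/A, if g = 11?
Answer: -280444921/137318335 ≈ -2.0423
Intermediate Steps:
A = -13805 (A = -1255*11 = -13805)
-16518/49735 + 23609/A = -16518/49735 + 23609/(-13805) = -16518*1/49735 + 23609*(-1/13805) = -16518/49735 - 23609/13805 = -280444921/137318335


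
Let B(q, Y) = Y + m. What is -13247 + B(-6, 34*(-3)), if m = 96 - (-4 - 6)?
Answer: -13243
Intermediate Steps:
m = 106 (m = 96 - 1*(-10) = 96 + 10 = 106)
B(q, Y) = 106 + Y (B(q, Y) = Y + 106 = 106 + Y)
-13247 + B(-6, 34*(-3)) = -13247 + (106 + 34*(-3)) = -13247 + (106 - 102) = -13247 + 4 = -13243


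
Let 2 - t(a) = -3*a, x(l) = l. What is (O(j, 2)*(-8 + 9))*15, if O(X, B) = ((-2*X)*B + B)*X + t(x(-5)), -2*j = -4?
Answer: -375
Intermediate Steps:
j = 2 (j = -1/2*(-4) = 2)
t(a) = 2 + 3*a (t(a) = 2 - (-3)*a = 2 + 3*a)
O(X, B) = -13 + X*(B - 2*B*X) (O(X, B) = ((-2*X)*B + B)*X + (2 + 3*(-5)) = (-2*B*X + B)*X + (2 - 15) = (B - 2*B*X)*X - 13 = X*(B - 2*B*X) - 13 = -13 + X*(B - 2*B*X))
(O(j, 2)*(-8 + 9))*15 = ((-13 + 2*2 - 2*2*2**2)*(-8 + 9))*15 = ((-13 + 4 - 2*2*4)*1)*15 = ((-13 + 4 - 16)*1)*15 = -25*1*15 = -25*15 = -375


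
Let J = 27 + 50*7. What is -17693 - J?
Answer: -18070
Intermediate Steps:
J = 377 (J = 27 + 350 = 377)
-17693 - J = -17693 - 1*377 = -17693 - 377 = -18070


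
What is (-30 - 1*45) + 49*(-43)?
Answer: -2182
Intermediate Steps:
(-30 - 1*45) + 49*(-43) = (-30 - 45) - 2107 = -75 - 2107 = -2182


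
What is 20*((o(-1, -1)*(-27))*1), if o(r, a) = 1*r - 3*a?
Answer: -1080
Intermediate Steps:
o(r, a) = r - 3*a
20*((o(-1, -1)*(-27))*1) = 20*(((-1 - 3*(-1))*(-27))*1) = 20*(((-1 + 3)*(-27))*1) = 20*((2*(-27))*1) = 20*(-54*1) = 20*(-54) = -1080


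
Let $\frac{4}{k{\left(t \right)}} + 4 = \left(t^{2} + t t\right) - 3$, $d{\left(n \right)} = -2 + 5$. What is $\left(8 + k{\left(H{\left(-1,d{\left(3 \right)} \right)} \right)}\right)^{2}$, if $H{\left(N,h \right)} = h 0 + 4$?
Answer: $\frac{41616}{625} \approx 66.586$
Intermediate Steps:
$d{\left(n \right)} = 3$
$H{\left(N,h \right)} = 4$ ($H{\left(N,h \right)} = 0 + 4 = 4$)
$k{\left(t \right)} = \frac{4}{-7 + 2 t^{2}}$ ($k{\left(t \right)} = \frac{4}{-4 - \left(3 - t^{2} - t t\right)} = \frac{4}{-4 + \left(\left(t^{2} + t^{2}\right) - 3\right)} = \frac{4}{-4 + \left(2 t^{2} - 3\right)} = \frac{4}{-4 + \left(-3 + 2 t^{2}\right)} = \frac{4}{-7 + 2 t^{2}}$)
$\left(8 + k{\left(H{\left(-1,d{\left(3 \right)} \right)} \right)}\right)^{2} = \left(8 + \frac{4}{-7 + 2 \cdot 4^{2}}\right)^{2} = \left(8 + \frac{4}{-7 + 2 \cdot 16}\right)^{2} = \left(8 + \frac{4}{-7 + 32}\right)^{2} = \left(8 + \frac{4}{25}\right)^{2} = \left(\frac{204}{25}\right)^{2} = \frac{41616}{625}$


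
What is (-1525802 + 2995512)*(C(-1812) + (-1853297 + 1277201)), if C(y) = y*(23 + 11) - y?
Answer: -934576831320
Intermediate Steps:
C(y) = 33*y (C(y) = y*34 - y = 34*y - y = 33*y)
(-1525802 + 2995512)*(C(-1812) + (-1853297 + 1277201)) = (-1525802 + 2995512)*(33*(-1812) + (-1853297 + 1277201)) = 1469710*(-59796 - 576096) = 1469710*(-635892) = -934576831320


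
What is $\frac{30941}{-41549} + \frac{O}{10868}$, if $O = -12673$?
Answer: $- \frac{45411435}{23766028} \approx -1.9108$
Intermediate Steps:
$\frac{30941}{-41549} + \frac{O}{10868} = \frac{30941}{-41549} - \frac{12673}{10868} = 30941 \left(- \frac{1}{41549}\right) - \frac{667}{572} = - \frac{30941}{41549} - \frac{667}{572} = - \frac{45411435}{23766028}$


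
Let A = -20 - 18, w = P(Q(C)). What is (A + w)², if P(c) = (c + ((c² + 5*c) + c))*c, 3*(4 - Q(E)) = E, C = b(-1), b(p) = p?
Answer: 22278400/729 ≈ 30560.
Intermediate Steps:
C = -1
Q(E) = 4 - E/3
P(c) = c*(c² + 7*c) (P(c) = (c + (c² + 6*c))*c = (c² + 7*c)*c = c*(c² + 7*c))
w = 5746/27 (w = (4 - ⅓*(-1))²*(7 + (4 - ⅓*(-1))) = (4 + ⅓)²*(7 + (4 + ⅓)) = (13/3)²*(7 + 13/3) = (169/9)*(34/3) = 5746/27 ≈ 212.81)
A = -38
(A + w)² = (-38 + 5746/27)² = (4720/27)² = 22278400/729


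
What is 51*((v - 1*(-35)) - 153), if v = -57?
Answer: -8925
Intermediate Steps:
51*((v - 1*(-35)) - 153) = 51*((-57 - 1*(-35)) - 153) = 51*((-57 + 35) - 153) = 51*(-22 - 153) = 51*(-175) = -8925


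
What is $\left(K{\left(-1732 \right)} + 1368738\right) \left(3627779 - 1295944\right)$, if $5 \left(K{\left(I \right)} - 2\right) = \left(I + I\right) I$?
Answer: $5989713676716$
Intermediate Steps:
$K{\left(I \right)} = 2 + \frac{2 I^{2}}{5}$ ($K{\left(I \right)} = 2 + \frac{\left(I + I\right) I}{5} = 2 + \frac{2 I I}{5} = 2 + \frac{2 I^{2}}{5}$)
$\left(K{\left(-1732 \right)} + 1368738\right) \left(3627779 - 1295944\right) = \left(\left(2 + \frac{2 \left(-1732\right)^{2}}{5}\right) + 1368738\right) \left(3627779 - 1295944\right) = \left(\left(2 + \frac{2}{5} \cdot 2999824\right) + 1368738\right) 2331835 = \left(\left(2 + \frac{5999648}{5}\right) + 1368738\right) 2331835 = \left(\frac{5999658}{5} + 1368738\right) 2331835 = \frac{12843348}{5} \cdot 2331835 = 5989713676716$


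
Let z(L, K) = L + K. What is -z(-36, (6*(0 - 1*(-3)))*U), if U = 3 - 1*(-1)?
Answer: -36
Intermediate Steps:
U = 4 (U = 3 + 1 = 4)
z(L, K) = K + L
-z(-36, (6*(0 - 1*(-3)))*U) = -((6*(0 - 1*(-3)))*4 - 36) = -((6*(0 + 3))*4 - 36) = -((6*3)*4 - 36) = -(18*4 - 36) = -(72 - 36) = -1*36 = -36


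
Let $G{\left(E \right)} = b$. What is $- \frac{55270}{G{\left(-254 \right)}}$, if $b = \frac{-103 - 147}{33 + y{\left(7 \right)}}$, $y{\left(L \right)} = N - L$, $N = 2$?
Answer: $\frac{154756}{25} \approx 6190.2$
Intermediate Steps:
$y{\left(L \right)} = 2 - L$
$b = - \frac{125}{14}$ ($b = \frac{-103 - 147}{33 + \left(2 - 7\right)} = - \frac{250}{33 + \left(2 - 7\right)} = - \frac{250}{33 - 5} = - \frac{250}{28} = \left(-250\right) \frac{1}{28} = - \frac{125}{14} \approx -8.9286$)
$G{\left(E \right)} = - \frac{125}{14}$
$- \frac{55270}{G{\left(-254 \right)}} = - \frac{55270}{- \frac{125}{14}} = \left(-55270\right) \left(- \frac{14}{125}\right) = \frac{154756}{25}$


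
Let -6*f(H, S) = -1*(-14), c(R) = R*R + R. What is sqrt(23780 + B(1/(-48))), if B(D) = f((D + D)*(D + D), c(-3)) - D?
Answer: sqrt(380443)/4 ≈ 154.20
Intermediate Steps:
c(R) = R + R**2 (c(R) = R**2 + R = R + R**2)
f(H, S) = -7/3 (f(H, S) = -(-1)*(-14)/6 = -1/6*14 = -7/3)
B(D) = -7/3 - D
sqrt(23780 + B(1/(-48))) = sqrt(23780 + (-7/3 - 1/(-48))) = sqrt(23780 + (-7/3 - 1*(-1/48))) = sqrt(23780 + (-7/3 + 1/48)) = sqrt(23780 - 37/16) = sqrt(380443/16) = sqrt(380443)/4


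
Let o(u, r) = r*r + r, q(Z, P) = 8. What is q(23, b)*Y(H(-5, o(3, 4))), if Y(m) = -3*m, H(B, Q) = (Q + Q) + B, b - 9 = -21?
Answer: -840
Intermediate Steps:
b = -12 (b = 9 - 21 = -12)
o(u, r) = r + r² (o(u, r) = r² + r = r + r²)
H(B, Q) = B + 2*Q (H(B, Q) = 2*Q + B = B + 2*Q)
q(23, b)*Y(H(-5, o(3, 4))) = 8*(-3*(-5 + 2*(4*(1 + 4)))) = 8*(-3*(-5 + 2*(4*5))) = 8*(-3*(-5 + 2*20)) = 8*(-3*(-5 + 40)) = 8*(-3*35) = 8*(-105) = -840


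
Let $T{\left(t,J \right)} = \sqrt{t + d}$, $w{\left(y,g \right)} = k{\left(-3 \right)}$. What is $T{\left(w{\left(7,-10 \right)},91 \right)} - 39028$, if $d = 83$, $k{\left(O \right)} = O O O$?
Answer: $-39028 + 2 \sqrt{14} \approx -39021.0$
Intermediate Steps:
$k{\left(O \right)} = O^{3}$ ($k{\left(O \right)} = O^{2} O = O^{3}$)
$w{\left(y,g \right)} = -27$ ($w{\left(y,g \right)} = \left(-3\right)^{3} = -27$)
$T{\left(t,J \right)} = \sqrt{83 + t}$ ($T{\left(t,J \right)} = \sqrt{t + 83} = \sqrt{83 + t}$)
$T{\left(w{\left(7,-10 \right)},91 \right)} - 39028 = \sqrt{83 - 27} - 39028 = \sqrt{56} - 39028 = 2 \sqrt{14} - 39028 = -39028 + 2 \sqrt{14}$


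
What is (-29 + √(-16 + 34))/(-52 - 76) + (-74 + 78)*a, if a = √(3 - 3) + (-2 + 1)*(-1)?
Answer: 541/128 - 3*√2/128 ≈ 4.1934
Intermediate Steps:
a = 1 (a = √0 - 1*(-1) = 0 + 1 = 1)
(-29 + √(-16 + 34))/(-52 - 76) + (-74 + 78)*a = (-29 + √(-16 + 34))/(-52 - 76) + (-74 + 78)*1 = (-29 + √18)/(-128) + 4*1 = (-29 + 3*√2)*(-1/128) + 4 = (29/128 - 3*√2/128) + 4 = 541/128 - 3*√2/128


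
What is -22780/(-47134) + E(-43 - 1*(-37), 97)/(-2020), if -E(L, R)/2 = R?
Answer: 13789899/23802670 ≈ 0.57934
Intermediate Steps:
E(L, R) = -2*R
-22780/(-47134) + E(-43 - 1*(-37), 97)/(-2020) = -22780/(-47134) - 2*97/(-2020) = -22780*(-1/47134) - 194*(-1/2020) = 11390/23567 + 97/1010 = 13789899/23802670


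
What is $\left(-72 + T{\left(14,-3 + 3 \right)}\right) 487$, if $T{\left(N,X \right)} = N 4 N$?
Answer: $346744$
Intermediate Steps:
$T{\left(N,X \right)} = 4 N^{2}$ ($T{\left(N,X \right)} = 4 N N = 4 N^{2}$)
$\left(-72 + T{\left(14,-3 + 3 \right)}\right) 487 = \left(-72 + 4 \cdot 14^{2}\right) 487 = \left(-72 + 4 \cdot 196\right) 487 = \left(-72 + 784\right) 487 = 712 \cdot 487 = 346744$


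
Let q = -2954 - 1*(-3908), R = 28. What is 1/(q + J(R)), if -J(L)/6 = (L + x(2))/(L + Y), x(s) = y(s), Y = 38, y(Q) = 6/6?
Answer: 11/10465 ≈ 0.0010511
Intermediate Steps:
y(Q) = 1 (y(Q) = 6*(1/6) = 1)
x(s) = 1
q = 954 (q = -2954 + 3908 = 954)
J(L) = -6*(1 + L)/(38 + L) (J(L) = -6*(L + 1)/(L + 38) = -6*(1 + L)/(38 + L))
1/(q + J(R)) = 1/(954 + 6*(-1 - 1*28)/(38 + 28)) = 1/(954 + 6*(-1 - 28)/66) = 1/(954 + 6*(1/66)*(-29)) = 1/(954 - 29/11) = 1/(10465/11) = 11/10465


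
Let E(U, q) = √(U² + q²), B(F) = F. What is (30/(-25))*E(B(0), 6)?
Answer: -36/5 ≈ -7.2000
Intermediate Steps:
(30/(-25))*E(B(0), 6) = (30/(-25))*√(0² + 6²) = (30*(-1/25))*√(0 + 36) = -6*√36/5 = -6/5*6 = -36/5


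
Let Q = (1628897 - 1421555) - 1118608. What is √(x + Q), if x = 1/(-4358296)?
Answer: I*√4327316101857204038/2179148 ≈ 954.6*I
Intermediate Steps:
Q = -911266 (Q = 207342 - 1118608 = -911266)
x = -1/4358296 ≈ -2.2945e-7
√(x + Q) = √(-1/4358296 - 911266) = √(-3971566962737/4358296) = I*√4327316101857204038/2179148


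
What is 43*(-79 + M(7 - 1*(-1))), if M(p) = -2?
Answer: -3483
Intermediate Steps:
43*(-79 + M(7 - 1*(-1))) = 43*(-79 - 2) = 43*(-81) = -3483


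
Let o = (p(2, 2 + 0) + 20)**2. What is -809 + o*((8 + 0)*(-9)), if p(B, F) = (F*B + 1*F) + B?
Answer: -57257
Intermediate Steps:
p(B, F) = B + F + B*F (p(B, F) = (B*F + F) + B = (F + B*F) + B = B + F + B*F)
o = 784 (o = ((2 + (2 + 0) + 2*(2 + 0)) + 20)**2 = ((2 + 2 + 2*2) + 20)**2 = ((2 + 2 + 4) + 20)**2 = (8 + 20)**2 = 28**2 = 784)
-809 + o*((8 + 0)*(-9)) = -809 + 784*((8 + 0)*(-9)) = -809 + 784*(8*(-9)) = -809 + 784*(-72) = -809 - 56448 = -57257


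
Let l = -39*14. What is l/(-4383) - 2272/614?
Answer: -1603822/448527 ≈ -3.5758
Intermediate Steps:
l = -546
l/(-4383) - 2272/614 = -546/(-4383) - 2272/614 = -546*(-1/4383) - 2272*1/614 = 182/1461 - 1136/307 = -1603822/448527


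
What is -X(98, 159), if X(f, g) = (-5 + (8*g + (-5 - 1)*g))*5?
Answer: -1565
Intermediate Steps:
X(f, g) = -25 + 10*g (X(f, g) = (-5 + (8*g - 6*g))*5 = (-5 + 2*g)*5 = -25 + 10*g)
-X(98, 159) = -(-25 + 10*159) = -(-25 + 1590) = -1*1565 = -1565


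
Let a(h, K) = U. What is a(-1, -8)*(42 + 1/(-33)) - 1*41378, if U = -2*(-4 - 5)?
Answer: -446848/11 ≈ -40623.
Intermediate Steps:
U = 18 (U = -2*(-9) = 18)
a(h, K) = 18
a(-1, -8)*(42 + 1/(-33)) - 1*41378 = 18*(42 + 1/(-33)) - 1*41378 = 18*(42 - 1/33) - 41378 = 18*(1385/33) - 41378 = 8310/11 - 41378 = -446848/11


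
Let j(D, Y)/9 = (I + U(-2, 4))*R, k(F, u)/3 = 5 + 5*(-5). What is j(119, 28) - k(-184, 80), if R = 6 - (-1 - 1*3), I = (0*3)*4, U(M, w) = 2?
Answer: 240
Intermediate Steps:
I = 0 (I = 0*4 = 0)
R = 10 (R = 6 - (-1 - 3) = 6 - 1*(-4) = 6 + 4 = 10)
k(F, u) = -60 (k(F, u) = 3*(5 + 5*(-5)) = 3*(5 - 25) = 3*(-20) = -60)
j(D, Y) = 180 (j(D, Y) = 9*((0 + 2)*10) = 9*(2*10) = 9*20 = 180)
j(119, 28) - k(-184, 80) = 180 - 1*(-60) = 180 + 60 = 240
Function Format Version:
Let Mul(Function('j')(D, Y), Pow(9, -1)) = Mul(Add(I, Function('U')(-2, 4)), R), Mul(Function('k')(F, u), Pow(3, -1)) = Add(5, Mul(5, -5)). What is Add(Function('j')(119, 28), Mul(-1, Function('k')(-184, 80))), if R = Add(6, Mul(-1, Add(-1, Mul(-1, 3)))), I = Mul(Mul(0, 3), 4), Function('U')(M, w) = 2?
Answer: 240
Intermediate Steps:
I = 0 (I = Mul(0, 4) = 0)
R = 10 (R = Add(6, Mul(-1, Add(-1, -3))) = Add(6, Mul(-1, -4)) = Add(6, 4) = 10)
Function('k')(F, u) = -60 (Function('k')(F, u) = Mul(3, Add(5, Mul(5, -5))) = Mul(3, Add(5, -25)) = Mul(3, -20) = -60)
Function('j')(D, Y) = 180 (Function('j')(D, Y) = Mul(9, Mul(Add(0, 2), 10)) = Mul(9, Mul(2, 10)) = Mul(9, 20) = 180)
Add(Function('j')(119, 28), Mul(-1, Function('k')(-184, 80))) = Add(180, Mul(-1, -60)) = Add(180, 60) = 240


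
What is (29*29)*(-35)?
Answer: -29435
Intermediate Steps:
(29*29)*(-35) = 841*(-35) = -29435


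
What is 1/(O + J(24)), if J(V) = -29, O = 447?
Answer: 1/418 ≈ 0.0023923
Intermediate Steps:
1/(O + J(24)) = 1/(447 - 29) = 1/418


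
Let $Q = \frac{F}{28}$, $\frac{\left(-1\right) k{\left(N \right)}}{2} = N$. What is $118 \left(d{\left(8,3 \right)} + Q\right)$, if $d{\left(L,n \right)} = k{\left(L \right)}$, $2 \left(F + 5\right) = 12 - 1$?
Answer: $- \frac{52805}{28} \approx -1885.9$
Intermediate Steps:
$F = \frac{1}{2}$ ($F = -5 + \frac{12 - 1}{2} = -5 + \frac{1}{2} \cdot 11 = -5 + \frac{11}{2} = \frac{1}{2} \approx 0.5$)
$k{\left(N \right)} = - 2 N$
$Q = \frac{1}{56}$ ($Q = \frac{1}{2 \cdot 28} = \frac{1}{2} \cdot \frac{1}{28} = \frac{1}{56} \approx 0.017857$)
$d{\left(L,n \right)} = - 2 L$
$118 \left(d{\left(8,3 \right)} + Q\right) = 118 \left(\left(-2\right) 8 + \frac{1}{56}\right) = 118 \left(-16 + \frac{1}{56}\right) = 118 \left(- \frac{895}{56}\right) = - \frac{52805}{28}$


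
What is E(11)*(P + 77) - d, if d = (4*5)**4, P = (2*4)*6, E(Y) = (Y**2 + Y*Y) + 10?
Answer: -128500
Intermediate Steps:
E(Y) = 10 + 2*Y**2 (E(Y) = (Y**2 + Y**2) + 10 = 2*Y**2 + 10 = 10 + 2*Y**2)
P = 48 (P = 8*6 = 48)
d = 160000 (d = 20**4 = 160000)
E(11)*(P + 77) - d = (10 + 2*11**2)*(48 + 77) - 1*160000 = (10 + 2*121)*125 - 160000 = (10 + 242)*125 - 160000 = 252*125 - 160000 = 31500 - 160000 = -128500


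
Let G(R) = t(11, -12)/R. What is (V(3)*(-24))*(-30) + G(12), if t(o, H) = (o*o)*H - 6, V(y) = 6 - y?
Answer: 4077/2 ≈ 2038.5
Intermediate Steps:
t(o, H) = -6 + H*o**2 (t(o, H) = o**2*H - 6 = H*o**2 - 6 = -6 + H*o**2)
G(R) = -1458/R (G(R) = (-6 - 12*11**2)/R = (-6 - 12*121)/R = (-6 - 1452)/R = -1458/R)
(V(3)*(-24))*(-30) + G(12) = ((6 - 1*3)*(-24))*(-30) - 1458/12 = ((6 - 3)*(-24))*(-30) - 1458*1/12 = (3*(-24))*(-30) - 243/2 = -72*(-30) - 243/2 = 2160 - 243/2 = 4077/2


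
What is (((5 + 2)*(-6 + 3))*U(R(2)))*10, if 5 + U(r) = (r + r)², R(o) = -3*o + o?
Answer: -12390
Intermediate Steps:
R(o) = -2*o
U(r) = -5 + 4*r² (U(r) = -5 + (r + r)² = -5 + (2*r)² = -5 + 4*r²)
(((5 + 2)*(-6 + 3))*U(R(2)))*10 = (((5 + 2)*(-6 + 3))*(-5 + 4*(-2*2)²))*10 = ((7*(-3))*(-5 + 4*(-4)²))*10 = -21*(-5 + 4*16)*10 = -21*(-5 + 64)*10 = -21*59*10 = -1239*10 = -12390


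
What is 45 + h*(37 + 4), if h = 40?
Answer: 1685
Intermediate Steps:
45 + h*(37 + 4) = 45 + 40*(37 + 4) = 45 + 40*41 = 45 + 1640 = 1685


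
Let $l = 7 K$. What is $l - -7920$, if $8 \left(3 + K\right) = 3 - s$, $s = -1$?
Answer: $\frac{15805}{2} \approx 7902.5$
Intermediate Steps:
$K = - \frac{5}{2}$ ($K = -3 + \frac{3 - -1}{8} = -3 + \frac{3 + 1}{8} = -3 + \frac{1}{8} \cdot 4 = -3 + \frac{1}{2} = - \frac{5}{2} \approx -2.5$)
$l = - \frac{35}{2}$ ($l = 7 \left(- \frac{5}{2}\right) = - \frac{35}{2} \approx -17.5$)
$l - -7920 = - \frac{35}{2} - -7920 = - \frac{35}{2} + 7920 = \frac{15805}{2}$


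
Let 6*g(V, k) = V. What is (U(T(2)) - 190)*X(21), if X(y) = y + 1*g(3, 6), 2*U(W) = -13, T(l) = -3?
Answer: -16899/4 ≈ -4224.8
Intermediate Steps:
g(V, k) = V/6
U(W) = -13/2 (U(W) = (1/2)*(-13) = -13/2)
X(y) = 1/2 + y (X(y) = y + 1*((1/6)*3) = y + 1*(1/2) = y + 1/2 = 1/2 + y)
(U(T(2)) - 190)*X(21) = (-13/2 - 190)*(1/2 + 21) = -393/2*43/2 = -16899/4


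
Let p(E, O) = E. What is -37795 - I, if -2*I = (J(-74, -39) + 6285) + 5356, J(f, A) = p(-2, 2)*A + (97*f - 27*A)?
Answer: -34998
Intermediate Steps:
J(f, A) = -29*A + 97*f (J(f, A) = -2*A + (97*f - 27*A) = -2*A + (-27*A + 97*f) = -29*A + 97*f)
I = -2797 (I = -(((-29*(-39) + 97*(-74)) + 6285) + 5356)/2 = -(((1131 - 7178) + 6285) + 5356)/2 = -((-6047 + 6285) + 5356)/2 = -(238 + 5356)/2 = -½*5594 = -2797)
-37795 - I = -37795 - 1*(-2797) = -37795 + 2797 = -34998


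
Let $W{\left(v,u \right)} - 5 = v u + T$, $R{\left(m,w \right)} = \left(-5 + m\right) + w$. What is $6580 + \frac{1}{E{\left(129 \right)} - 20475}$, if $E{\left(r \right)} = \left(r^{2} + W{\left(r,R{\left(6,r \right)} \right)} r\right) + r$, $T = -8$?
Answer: $\frac{14207786041}{2159238} \approx 6580.0$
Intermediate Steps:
$R{\left(m,w \right)} = -5 + m + w$
$W{\left(v,u \right)} = -3 + u v$ ($W{\left(v,u \right)} = 5 + \left(v u - 8\right) = 5 + \left(u v - 8\right) = 5 + \left(-8 + u v\right) = -3 + u v$)
$E{\left(r \right)} = r + r^{2} + r \left(-3 + r \left(1 + r\right)\right)$ ($E{\left(r \right)} = \left(r^{2} + \left(-3 + \left(-5 + 6 + r\right) r\right) r\right) + r = \left(r^{2} + \left(-3 + \left(1 + r\right) r\right) r\right) + r = \left(r^{2} + \left(-3 + r \left(1 + r\right)\right) r\right) + r = \left(r^{2} + r \left(-3 + r \left(1 + r\right)\right)\right) + r = r + r^{2} + r \left(-3 + r \left(1 + r\right)\right)$)
$6580 + \frac{1}{E{\left(129 \right)} - 20475} = 6580 + \frac{1}{129 \left(-2 + 129 + 129 \left(1 + 129\right)\right) - 20475} = 6580 + \frac{1}{129 \left(-2 + 129 + 129 \cdot 130\right) - 20475} = 6580 + \frac{1}{129 \left(-2 + 129 + 16770\right) - 20475} = 6580 + \frac{1}{129 \cdot 16897 - 20475} = 6580 + \frac{1}{2179713 - 20475} = 6580 + \frac{1}{2159238} = \frac{14207786041}{2159238}$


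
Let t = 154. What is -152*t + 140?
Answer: -23268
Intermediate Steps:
-152*t + 140 = -152*154 + 140 = -23408 + 140 = -23268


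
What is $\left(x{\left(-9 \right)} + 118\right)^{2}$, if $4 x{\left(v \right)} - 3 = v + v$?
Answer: $\frac{208849}{16} \approx 13053.0$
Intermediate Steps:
$x{\left(v \right)} = \frac{3}{4} + \frac{v}{2}$ ($x{\left(v \right)} = \frac{3}{4} + \frac{v + v}{4} = \frac{3}{4} + \frac{2 v}{4} = \frac{3}{4} + \frac{v}{2}$)
$\left(x{\left(-9 \right)} + 118\right)^{2} = \left(\left(\frac{3}{4} + \frac{1}{2} \left(-9\right)\right) + 118\right)^{2} = \left(\left(\frac{3}{4} - \frac{9}{2}\right) + 118\right)^{2} = \left(- \frac{15}{4} + 118\right)^{2} = \left(\frac{457}{4}\right)^{2} = \frac{208849}{16}$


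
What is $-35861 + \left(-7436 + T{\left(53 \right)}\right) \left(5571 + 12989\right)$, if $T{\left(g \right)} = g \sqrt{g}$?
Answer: $-138048021 + 983680 \sqrt{53} \approx -1.3089 \cdot 10^{8}$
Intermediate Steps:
$T{\left(g \right)} = g^{\frac{3}{2}}$
$-35861 + \left(-7436 + T{\left(53 \right)}\right) \left(5571 + 12989\right) = -35861 + \left(-7436 + 53^{\frac{3}{2}}\right) \left(5571 + 12989\right) = -35861 + \left(-7436 + 53 \sqrt{53}\right) 18560 = -35861 - \left(138012160 - 983680 \sqrt{53}\right) = -138048021 + 983680 \sqrt{53}$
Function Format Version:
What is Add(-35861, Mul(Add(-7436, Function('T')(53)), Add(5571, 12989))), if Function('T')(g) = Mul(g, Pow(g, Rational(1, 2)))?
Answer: Add(-138048021, Mul(983680, Pow(53, Rational(1, 2)))) ≈ -1.3089e+8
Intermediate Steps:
Function('T')(g) = Pow(g, Rational(3, 2))
Add(-35861, Mul(Add(-7436, Function('T')(53)), Add(5571, 12989))) = Add(-35861, Mul(Add(-7436, Pow(53, Rational(3, 2))), Add(5571, 12989))) = Add(-35861, Mul(Add(-7436, Mul(53, Pow(53, Rational(1, 2)))), 18560)) = Add(-35861, Add(-138012160, Mul(983680, Pow(53, Rational(1, 2))))) = Add(-138048021, Mul(983680, Pow(53, Rational(1, 2))))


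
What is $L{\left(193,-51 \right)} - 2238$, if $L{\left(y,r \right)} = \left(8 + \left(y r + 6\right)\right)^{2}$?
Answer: $96607003$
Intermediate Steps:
$L{\left(y,r \right)} = \left(14 + r y\right)^{2}$ ($L{\left(y,r \right)} = \left(8 + \left(r y + 6\right)\right)^{2} = \left(8 + \left(6 + r y\right)\right)^{2} = \left(14 + r y\right)^{2}$)
$L{\left(193,-51 \right)} - 2238 = \left(14 - 9843\right)^{2} - 2238 = \left(-9829\right)^{2} - 2238 = 96609241 - 2238 = 96607003$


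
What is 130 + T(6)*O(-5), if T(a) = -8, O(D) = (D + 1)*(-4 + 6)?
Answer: 194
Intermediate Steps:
O(D) = 2 + 2*D (O(D) = (1 + D)*2 = 2 + 2*D)
130 + T(6)*O(-5) = 130 - 8*(2 + 2*(-5)) = 130 - 8*(2 - 10) = 130 - 8*(-8) = 130 + 64 = 194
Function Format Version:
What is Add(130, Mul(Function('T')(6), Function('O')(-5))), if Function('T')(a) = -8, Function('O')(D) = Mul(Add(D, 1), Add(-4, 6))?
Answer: 194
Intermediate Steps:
Function('O')(D) = Add(2, Mul(2, D)) (Function('O')(D) = Mul(Add(1, D), 2) = Add(2, Mul(2, D)))
Add(130, Mul(Function('T')(6), Function('O')(-5))) = Add(130, Mul(-8, Add(2, Mul(2, -5)))) = Add(130, Mul(-8, Add(2, -10))) = Add(130, Mul(-8, -8)) = Add(130, 64) = 194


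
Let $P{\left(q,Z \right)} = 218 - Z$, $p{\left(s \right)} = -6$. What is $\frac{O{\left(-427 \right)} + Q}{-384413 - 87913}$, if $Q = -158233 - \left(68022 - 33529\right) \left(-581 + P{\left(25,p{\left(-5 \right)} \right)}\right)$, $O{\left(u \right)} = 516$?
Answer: $- \frac{6078142}{236163} \approx -25.737$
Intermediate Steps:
$Q = 12155768$ ($Q = -158233 - \left(68022 - 33529\right) \left(-581 + \left(218 - -6\right)\right) = -158233 - 34493 \left(-581 + \left(218 + 6\right)\right) = -158233 - 34493 \left(-581 + 224\right) = -158233 - 34493 \left(-357\right) = -158233 - -12314001 = -158233 + 12314001 = 12155768$)
$\frac{O{\left(-427 \right)} + Q}{-384413 - 87913} = \frac{516 + 12155768}{-384413 - 87913} = \frac{12156284}{-472326} = 12156284 \left(- \frac{1}{472326}\right) = - \frac{6078142}{236163}$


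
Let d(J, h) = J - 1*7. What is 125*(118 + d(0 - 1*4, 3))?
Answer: 13375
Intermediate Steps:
d(J, h) = -7 + J (d(J, h) = J - 7 = -7 + J)
125*(118 + d(0 - 1*4, 3)) = 125*(118 + (-7 + (0 - 1*4))) = 125*(118 + (-7 + (0 - 4))) = 125*(118 + (-7 - 4)) = 125*(118 - 11) = 125*107 = 13375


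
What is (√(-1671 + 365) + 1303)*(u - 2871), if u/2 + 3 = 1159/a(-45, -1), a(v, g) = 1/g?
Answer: -6769085 - 5195*I*√1306 ≈ -6.7691e+6 - 1.8774e+5*I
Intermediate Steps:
u = -2324 (u = -6 + 2*(1159/(1/(-1))) = -6 + 2*(1159/(-1)) = -6 + 2*(1159*(-1)) = -6 + 2*(-1159) = -6 - 2318 = -2324)
(√(-1671 + 365) + 1303)*(u - 2871) = (√(-1671 + 365) + 1303)*(-2324 - 2871) = (√(-1306) + 1303)*(-5195) = (I*√1306 + 1303)*(-5195) = (1303 + I*√1306)*(-5195) = -6769085 - 5195*I*√1306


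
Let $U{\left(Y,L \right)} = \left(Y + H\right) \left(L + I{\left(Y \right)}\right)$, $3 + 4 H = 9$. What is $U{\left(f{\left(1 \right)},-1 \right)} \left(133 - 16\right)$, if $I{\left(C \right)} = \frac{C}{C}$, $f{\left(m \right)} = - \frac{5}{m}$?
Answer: $0$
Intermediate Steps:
$H = \frac{3}{2}$ ($H = - \frac{3}{4} + \frac{1}{4} \cdot 9 = - \frac{3}{4} + \frac{9}{4} = \frac{3}{2} \approx 1.5$)
$I{\left(C \right)} = 1$
$U{\left(Y,L \right)} = \left(1 + L\right) \left(\frac{3}{2} + Y\right)$ ($U{\left(Y,L \right)} = \left(Y + \frac{3}{2}\right) \left(L + 1\right) = \left(\frac{3}{2} + Y\right) \left(1 + L\right) = \left(1 + L\right) \left(\frac{3}{2} + Y\right)$)
$U{\left(f{\left(1 \right)},-1 \right)} \left(133 - 16\right) = \left(\frac{3}{2} - \frac{5}{1} + \frac{3}{2} \left(-1\right) - - \frac{5}{1}\right) \left(133 - 16\right) = \left(\frac{3}{2} - 5 - \frac{3}{2} - \left(-5\right) 1\right) 117 = \left(\frac{3}{2} - 5 - \frac{3}{2} - -5\right) 117 = \left(\frac{3}{2} - 5 - \frac{3}{2} + 5\right) 117 = 0 \cdot 117 = 0$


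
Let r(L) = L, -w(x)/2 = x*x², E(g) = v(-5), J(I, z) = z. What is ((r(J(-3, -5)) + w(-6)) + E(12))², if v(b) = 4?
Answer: 185761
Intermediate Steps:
E(g) = 4
w(x) = -2*x³ (w(x) = -2*x*x² = -2*x³)
((r(J(-3, -5)) + w(-6)) + E(12))² = ((-5 - 2*(-6)³) + 4)² = ((-5 - 2*(-216)) + 4)² = ((-5 + 432) + 4)² = (427 + 4)² = 431² = 185761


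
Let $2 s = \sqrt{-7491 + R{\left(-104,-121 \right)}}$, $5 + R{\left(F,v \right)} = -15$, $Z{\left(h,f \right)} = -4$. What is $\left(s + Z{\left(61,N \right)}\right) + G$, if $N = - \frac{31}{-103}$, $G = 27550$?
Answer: $27546 + \frac{i \sqrt{7511}}{2} \approx 27546.0 + 43.333 i$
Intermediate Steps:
$N = \frac{31}{103}$ ($N = \left(-31\right) \left(- \frac{1}{103}\right) = \frac{31}{103} \approx 0.30097$)
$R{\left(F,v \right)} = -20$ ($R{\left(F,v \right)} = -5 - 15 = -20$)
$s = \frac{i \sqrt{7511}}{2}$ ($s = \frac{\sqrt{-7491 - 20}}{2} = \frac{\sqrt{-7511}}{2} = \frac{i \sqrt{7511}}{2} \approx 43.333 i$)
$\left(s + Z{\left(61,N \right)}\right) + G = \left(\frac{i \sqrt{7511}}{2} - 4\right) + 27550 = \left(-4 + \frac{i \sqrt{7511}}{2}\right) + 27550 = 27546 + \frac{i \sqrt{7511}}{2}$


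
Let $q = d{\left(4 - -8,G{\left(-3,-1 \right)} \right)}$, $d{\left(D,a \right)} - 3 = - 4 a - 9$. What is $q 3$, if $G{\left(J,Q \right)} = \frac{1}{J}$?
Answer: $-14$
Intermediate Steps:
$d{\left(D,a \right)} = -6 - 4 a$ ($d{\left(D,a \right)} = 3 - \left(9 + 4 a\right) = -6 - 4 a$)
$q = - \frac{14}{3}$ ($q = -6 - \frac{4}{-3} = -6 - - \frac{4}{3} = -6 + \frac{4}{3} = - \frac{14}{3} \approx -4.6667$)
$q 3 = \left(- \frac{14}{3}\right) 3 = -14$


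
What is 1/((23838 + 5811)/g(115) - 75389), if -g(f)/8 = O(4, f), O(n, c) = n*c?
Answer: -3680/277461169 ≈ -1.3263e-5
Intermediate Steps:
O(n, c) = c*n
g(f) = -32*f (g(f) = -8*f*4 = -32*f)
1/((23838 + 5811)/g(115) - 75389) = 1/((23838 + 5811)/((-32*115)) - 75389) = 1/(29649/(-3680) - 75389) = 1/(29649*(-1/3680) - 75389) = 1/(-29649/3680 - 75389) = 1/(-277461169/3680) = -3680/277461169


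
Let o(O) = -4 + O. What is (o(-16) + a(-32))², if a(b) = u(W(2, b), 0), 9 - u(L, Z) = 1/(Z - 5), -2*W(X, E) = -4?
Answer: 2916/25 ≈ 116.64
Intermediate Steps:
W(X, E) = 2 (W(X, E) = -½*(-4) = 2)
u(L, Z) = 9 - 1/(-5 + Z) (u(L, Z) = 9 - 1/(Z - 5) = 9 - 1/(-5 + Z))
a(b) = 46/5 (a(b) = (-46 + 9*0)/(-5 + 0) = (-46 + 0)/(-5) = -⅕*(-46) = 46/5)
(o(-16) + a(-32))² = ((-4 - 16) + 46/5)² = (-20 + 46/5)² = (-54/5)² = 2916/25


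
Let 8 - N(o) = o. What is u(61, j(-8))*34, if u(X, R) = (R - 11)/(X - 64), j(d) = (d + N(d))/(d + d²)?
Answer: 2584/21 ≈ 123.05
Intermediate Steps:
N(o) = 8 - o
j(d) = 8/(d + d²) (j(d) = (d + (8 - d))/(d + d²) = 8/(d + d²))
u(X, R) = (-11 + R)/(-64 + X)
u(61, j(-8))*34 = ((-11 + 8/(-8*(1 - 8)))/(-64 + 61))*34 = ((-11 + 8*(-⅛)/(-7))/(-3))*34 = -(-11 + 8*(-⅛)*(-⅐))/3*34 = -(-11 + ⅐)/3*34 = -⅓*(-76/7)*34 = (76/21)*34 = 2584/21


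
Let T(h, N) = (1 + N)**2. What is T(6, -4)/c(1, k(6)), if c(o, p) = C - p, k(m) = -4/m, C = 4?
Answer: 27/14 ≈ 1.9286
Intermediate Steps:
c(o, p) = 4 - p
T(6, -4)/c(1, k(6)) = (1 - 4)**2/(4 - (-4)/6) = (-3)**2/(4 - (-4)/6) = 9/(4 - 1*(-2/3)) = 9/(4 + 2/3) = 9/(14/3) = (3/14)*9 = 27/14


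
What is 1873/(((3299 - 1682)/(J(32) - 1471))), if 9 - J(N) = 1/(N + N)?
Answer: -25036391/14784 ≈ -1693.5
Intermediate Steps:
J(N) = 9 - 1/(2*N) (J(N) = 9 - 1/(N + N) = 9 - 1/(2*N))
1873/(((3299 - 1682)/(J(32) - 1471))) = 1873/(((3299 - 1682)/((9 - ½/32) - 1471))) = 1873/((1617/((9 - ½*1/32) - 1471))) = 1873/((1617/((9 - 1/64) - 1471))) = 1873/((1617/(575/64 - 1471))) = 1873/((1617/(-93569/64))) = 1873/((1617*(-64/93569))) = 1873/(-14784/13367) = 1873*(-13367/14784) = -25036391/14784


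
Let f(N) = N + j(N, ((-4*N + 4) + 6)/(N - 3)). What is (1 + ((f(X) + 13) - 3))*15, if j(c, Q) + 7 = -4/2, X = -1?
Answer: 15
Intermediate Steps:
j(c, Q) = -9 (j(c, Q) = -7 - 4/2 = -7 - 4*½ = -7 - 2 = -9)
f(N) = -9 + N (f(N) = N - 9 = -9 + N)
(1 + ((f(X) + 13) - 3))*15 = (1 + (((-9 - 1) + 13) - 3))*15 = (1 + ((-10 + 13) - 3))*15 = (1 + (3 - 3))*15 = (1 + 0)*15 = 1*15 = 15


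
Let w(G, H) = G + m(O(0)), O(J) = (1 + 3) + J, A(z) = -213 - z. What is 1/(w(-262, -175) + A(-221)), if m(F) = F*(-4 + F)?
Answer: -1/254 ≈ -0.0039370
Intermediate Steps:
O(J) = 4 + J
w(G, H) = G (w(G, H) = G + (4 + 0)*(-4 + (4 + 0)) = G + 4*(-4 + 4) = G + 4*0 = G + 0 = G)
1/(w(-262, -175) + A(-221)) = 1/(-262 + (-213 - 1*(-221))) = 1/(-262 + (-213 + 221)) = 1/(-262 + 8) = 1/(-254) = -1/254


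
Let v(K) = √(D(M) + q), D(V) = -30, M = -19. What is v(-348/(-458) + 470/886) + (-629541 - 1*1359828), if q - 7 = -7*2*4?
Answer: -1989369 + I*√79 ≈ -1.9894e+6 + 8.8882*I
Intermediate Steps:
q = -49 (q = 7 - 7*2*4 = 7 - 14*4 = 7 - 56 = -49)
v(K) = I*√79 (v(K) = √(-30 - 49) = √(-79) = I*√79)
v(-348/(-458) + 470/886) + (-629541 - 1*1359828) = I*√79 + (-629541 - 1*1359828) = I*√79 + (-629541 - 1359828) = I*√79 - 1989369 = -1989369 + I*√79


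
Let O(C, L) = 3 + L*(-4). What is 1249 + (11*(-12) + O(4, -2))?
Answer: 1128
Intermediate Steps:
O(C, L) = 3 - 4*L
1249 + (11*(-12) + O(4, -2)) = 1249 + (11*(-12) + (3 - 4*(-2))) = 1249 + (-132 + (3 + 8)) = 1249 + (-132 + 11) = 1249 - 121 = 1128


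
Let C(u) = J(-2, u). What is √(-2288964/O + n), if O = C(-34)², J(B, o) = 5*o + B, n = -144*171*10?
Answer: I*√1821763281/86 ≈ 496.3*I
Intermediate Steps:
n = -246240 (n = -24624*10 = -246240)
J(B, o) = B + 5*o
C(u) = -2 + 5*u
O = 29584 (O = (-2 + 5*(-34))² = (-2 - 170)² = (-172)² = 29584)
√(-2288964/O + n) = √(-2288964/29584 - 246240) = √(-2288964*1/29584 - 246240) = √(-572241/7396 - 246240) = √(-1821763281/7396) = I*√1821763281/86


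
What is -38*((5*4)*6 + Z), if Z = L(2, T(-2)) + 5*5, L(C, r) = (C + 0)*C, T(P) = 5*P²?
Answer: -5662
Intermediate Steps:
L(C, r) = C² (L(C, r) = C*C = C²)
Z = 29 (Z = 2² + 5*5 = 4 + 25 = 29)
-38*((5*4)*6 + Z) = -38*((5*4)*6 + 29) = -38*(20*6 + 29) = -38*(120 + 29) = -38*149 = -5662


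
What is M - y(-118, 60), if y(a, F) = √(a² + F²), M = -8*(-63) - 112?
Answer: 392 - 2*√4381 ≈ 259.62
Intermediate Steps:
M = 392 (M = 504 - 112 = 392)
y(a, F) = √(F² + a²)
M - y(-118, 60) = 392 - √(60² + (-118)²) = 392 - √(3600 + 13924) = 392 - √17524 = 392 - 2*√4381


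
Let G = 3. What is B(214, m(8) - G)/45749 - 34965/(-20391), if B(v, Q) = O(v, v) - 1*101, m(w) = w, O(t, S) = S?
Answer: 76281808/44422279 ≈ 1.7172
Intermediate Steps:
B(v, Q) = -101 + v (B(v, Q) = v - 1*101 = v - 101 = -101 + v)
B(214, m(8) - G)/45749 - 34965/(-20391) = (-101 + 214)/45749 - 34965/(-20391) = 113*(1/45749) - 34965*(-1/20391) = 113/45749 + 1665/971 = 76281808/44422279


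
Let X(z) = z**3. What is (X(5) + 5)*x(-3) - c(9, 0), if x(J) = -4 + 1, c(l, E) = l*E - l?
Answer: -381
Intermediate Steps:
c(l, E) = -l + E*l (c(l, E) = E*l - l = -l + E*l)
x(J) = -3
(X(5) + 5)*x(-3) - c(9, 0) = (5**3 + 5)*(-3) - 9*(-1 + 0) = (125 + 5)*(-3) - 9*(-1) = 130*(-3) - 1*(-9) = -390 + 9 = -381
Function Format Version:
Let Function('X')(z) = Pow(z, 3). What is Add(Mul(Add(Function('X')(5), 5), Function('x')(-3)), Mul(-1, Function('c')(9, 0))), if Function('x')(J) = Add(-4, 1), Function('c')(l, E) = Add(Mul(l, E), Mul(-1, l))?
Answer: -381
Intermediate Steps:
Function('c')(l, E) = Add(Mul(-1, l), Mul(E, l)) (Function('c')(l, E) = Add(Mul(E, l), Mul(-1, l)) = Add(Mul(-1, l), Mul(E, l)))
Function('x')(J) = -3
Add(Mul(Add(Function('X')(5), 5), Function('x')(-3)), Mul(-1, Function('c')(9, 0))) = Add(Mul(Add(Pow(5, 3), 5), -3), Mul(-1, Mul(9, Add(-1, 0)))) = Add(Mul(Add(125, 5), -3), Mul(-1, Mul(9, -1))) = Add(Mul(130, -3), Mul(-1, -9)) = Add(-390, 9) = -381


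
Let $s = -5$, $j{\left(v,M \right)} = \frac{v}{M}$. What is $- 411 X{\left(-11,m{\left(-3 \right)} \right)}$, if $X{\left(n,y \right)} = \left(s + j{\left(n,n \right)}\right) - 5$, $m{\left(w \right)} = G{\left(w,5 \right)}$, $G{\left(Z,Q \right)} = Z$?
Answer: $3699$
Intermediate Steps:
$m{\left(w \right)} = w$
$X{\left(n,y \right)} = -9$ ($X{\left(n,y \right)} = \left(-5 + \frac{n}{n}\right) - 5 = \left(-5 + 1\right) - 5 = -4 - 5 = -9$)
$- 411 X{\left(-11,m{\left(-3 \right)} \right)} = \left(-411\right) \left(-9\right) = 3699$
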